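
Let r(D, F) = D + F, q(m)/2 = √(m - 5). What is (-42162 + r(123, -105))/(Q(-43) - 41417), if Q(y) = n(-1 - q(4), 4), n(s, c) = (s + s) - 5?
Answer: 109110816/107246737 - 10536*I/107246737 ≈ 1.0174 - 9.8241e-5*I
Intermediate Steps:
q(m) = 2*√(-5 + m) (q(m) = 2*√(m - 5) = 2*√(-5 + m))
n(s, c) = -5 + 2*s (n(s, c) = 2*s - 5 = -5 + 2*s)
Q(y) = -7 - 4*I (Q(y) = -5 + 2*(-1 - 2*√(-5 + 4)) = -5 + 2*(-1 - 2*√(-1)) = -5 + 2*(-1 - 2*I) = -5 + (-2 - 4*I) = -7 - 4*I)
(-42162 + r(123, -105))/(Q(-43) - 41417) = (-42162 + (123 - 105))/((-7 - 4*I) - 41417) = (-42162 + 18)/(-41424 - 4*I) = -2634*(-41424 + 4*I)/107246737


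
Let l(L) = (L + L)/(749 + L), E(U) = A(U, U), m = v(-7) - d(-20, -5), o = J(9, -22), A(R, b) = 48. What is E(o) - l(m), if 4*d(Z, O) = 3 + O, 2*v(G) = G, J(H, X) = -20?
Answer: 17907/373 ≈ 48.008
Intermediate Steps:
v(G) = G/2
d(Z, O) = 3/4 + O/4 (d(Z, O) = (3 + O)/4 = 3/4 + O/4)
o = -20
m = -3 (m = (1/2)*(-7) - (3/4 + (1/4)*(-5)) = -7/2 - (3/4 - 5/4) = -7/2 - 1*(-1/2) = -7/2 + 1/2 = -3)
E(U) = 48
l(L) = 2*L/(749 + L) (l(L) = (2*L)/(749 + L) = 2*L/(749 + L))
E(o) - l(m) = 48 - 2*(-3)/(749 - 3) = 48 - 2*(-3)/746 = 48 - 1*(-3/373) = 48 + 3/373 = 17907/373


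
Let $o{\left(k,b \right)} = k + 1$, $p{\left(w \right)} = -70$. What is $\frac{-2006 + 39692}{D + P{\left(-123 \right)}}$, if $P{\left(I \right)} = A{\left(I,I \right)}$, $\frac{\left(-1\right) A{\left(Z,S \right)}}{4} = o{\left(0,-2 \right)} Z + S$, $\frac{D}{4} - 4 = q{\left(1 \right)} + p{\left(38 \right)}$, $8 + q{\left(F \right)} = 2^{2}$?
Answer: $\frac{1713}{32} \approx 53.531$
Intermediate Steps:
$q{\left(F \right)} = -4$ ($q{\left(F \right)} = -8 + 2^{2} = -8 + 4 = -4$)
$o{\left(k,b \right)} = 1 + k$
$D = -280$ ($D = 16 + 4 \left(-4 - 70\right) = 16 + 4 \left(-74\right) = 16 - 296 = -280$)
$A{\left(Z,S \right)} = - 4 S - 4 Z$ ($A{\left(Z,S \right)} = - 4 \left(\left(1 + 0\right) Z + S\right) = - 4 \left(1 Z + S\right) = - 4 \left(Z + S\right) = - 4 \left(S + Z\right) = - 4 S - 4 Z$)
$P{\left(I \right)} = - 8 I$ ($P{\left(I \right)} = - 4 I - 4 I = - 8 I$)
$\frac{-2006 + 39692}{D + P{\left(-123 \right)}} = \frac{-2006 + 39692}{-280 - -984} = \frac{37686}{-280 + 984} = \frac{37686}{704} = 37686 \cdot \frac{1}{704} = \frac{1713}{32}$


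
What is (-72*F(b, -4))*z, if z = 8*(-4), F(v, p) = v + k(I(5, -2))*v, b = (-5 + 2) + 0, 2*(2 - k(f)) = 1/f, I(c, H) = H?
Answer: -22464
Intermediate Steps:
k(f) = 2 - 1/(2*f)
b = -3 (b = -3 + 0 = -3)
F(v, p) = 13*v/4 (F(v, p) = v + (2 - ½/(-2))*v = v + (2 - ½*(-½))*v = v + (2 + ¼)*v = v + 9*v/4 = 13*v/4)
z = -32
(-72*F(b, -4))*z = -234*(-3)*(-32) = -72*(-39/4)*(-32) = 702*(-32) = -22464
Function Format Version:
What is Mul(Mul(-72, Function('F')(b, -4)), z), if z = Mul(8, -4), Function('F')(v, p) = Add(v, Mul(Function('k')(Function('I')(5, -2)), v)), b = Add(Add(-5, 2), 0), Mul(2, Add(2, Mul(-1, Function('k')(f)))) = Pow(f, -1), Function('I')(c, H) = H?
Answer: -22464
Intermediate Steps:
Function('k')(f) = Add(2, Mul(Rational(-1, 2), Pow(f, -1)))
b = -3 (b = Add(-3, 0) = -3)
Function('F')(v, p) = Mul(Rational(13, 4), v) (Function('F')(v, p) = Add(v, Mul(Add(2, Mul(Rational(-1, 2), Pow(-2, -1))), v)) = Add(v, Mul(Add(2, Mul(Rational(-1, 2), Rational(-1, 2))), v)) = Add(v, Mul(Add(2, Rational(1, 4)), v)) = Add(v, Mul(Rational(9, 4), v)) = Mul(Rational(13, 4), v))
z = -32
Mul(Mul(-72, Function('F')(b, -4)), z) = Mul(Mul(-72, Mul(Rational(13, 4), -3)), -32) = Mul(Mul(-72, Rational(-39, 4)), -32) = Mul(702, -32) = -22464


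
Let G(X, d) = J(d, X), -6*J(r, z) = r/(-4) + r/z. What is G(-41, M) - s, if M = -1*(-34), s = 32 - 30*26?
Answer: 122927/164 ≈ 749.55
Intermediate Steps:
J(r, z) = r/24 - r/(6*z) (J(r, z) = -(r/(-4) + r/z)/6 = -(r*(-¼) + r/z)/6 = -(-r/4 + r/z)/6 = r/24 - r/(6*z))
s = -748 (s = 32 - 780 = -748)
M = 34
G(X, d) = d*(-4 + X)/(24*X)
G(-41, M) - s = (1/24)*34*(-4 - 41)/(-41) - 1*(-748) = (1/24)*34*(-1/41)*(-45) + 748 = 255/164 + 748 = 122927/164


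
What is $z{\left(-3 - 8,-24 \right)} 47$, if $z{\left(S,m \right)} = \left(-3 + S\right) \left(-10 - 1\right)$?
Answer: $7238$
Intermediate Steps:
$z{\left(S,m \right)} = 33 - 11 S$ ($z{\left(S,m \right)} = \left(-3 + S\right) \left(-11\right) = 33 - 11 S$)
$z{\left(-3 - 8,-24 \right)} 47 = \left(33 - 11 \left(-3 - 8\right)\right) 47 = \left(33 - -121\right) 47 = \left(33 + 121\right) 47 = 154 \cdot 47 = 7238$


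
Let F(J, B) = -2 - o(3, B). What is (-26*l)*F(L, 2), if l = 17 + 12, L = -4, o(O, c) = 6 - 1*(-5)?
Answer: 9802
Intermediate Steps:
o(O, c) = 11 (o(O, c) = 6 + 5 = 11)
F(J, B) = -13 (F(J, B) = -2 - 1*11 = -2 - 11 = -13)
l = 29
(-26*l)*F(L, 2) = -26*29*(-13) = -754*(-13) = 9802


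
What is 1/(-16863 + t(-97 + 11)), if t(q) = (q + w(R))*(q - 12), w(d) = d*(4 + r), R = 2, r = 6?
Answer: -1/10395 ≈ -9.6200e-5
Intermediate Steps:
w(d) = 10*d (w(d) = d*(4 + 6) = d*10 = 10*d)
t(q) = (-12 + q)*(20 + q) (t(q) = (q + 10*2)*(q - 12) = (q + 20)*(-12 + q) = (20 + q)*(-12 + q) = (-12 + q)*(20 + q))
1/(-16863 + t(-97 + 11)) = 1/(-16863 + (-240 + (-97 + 11)**2 + 8*(-97 + 11))) = 1/(-16863 + (-240 + (-86)**2 + 8*(-86))) = 1/(-16863 + (-240 + 7396 - 688)) = 1/(-16863 + 6468) = 1/(-10395) = -1/10395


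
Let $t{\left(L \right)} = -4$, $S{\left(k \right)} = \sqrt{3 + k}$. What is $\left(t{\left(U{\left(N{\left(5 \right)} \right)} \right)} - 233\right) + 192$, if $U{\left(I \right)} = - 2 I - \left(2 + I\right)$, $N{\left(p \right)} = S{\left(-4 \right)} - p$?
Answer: $-45$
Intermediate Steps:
$N{\left(p \right)} = i - p$ ($N{\left(p \right)} = \sqrt{3 - 4} - p = \sqrt{-1} - p = i - p$)
$U{\left(I \right)} = -2 - 3 I$
$\left(t{\left(U{\left(N{\left(5 \right)} \right)} \right)} - 233\right) + 192 = \left(-4 - 233\right) + 192 = -237 + 192 = -45$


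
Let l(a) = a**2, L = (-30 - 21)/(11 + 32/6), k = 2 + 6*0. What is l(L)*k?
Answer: 46818/2401 ≈ 19.499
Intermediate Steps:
k = 2 (k = 2 + 0 = 2)
L = -153/49 (L = -51/(11 + 32*(1/6)) = -51/(11 + 16/3) = -51/49/3 = -51*3/49 = -153/49 ≈ -3.1224)
l(L)*k = (-153/49)**2*2 = (23409/2401)*2 = 46818/2401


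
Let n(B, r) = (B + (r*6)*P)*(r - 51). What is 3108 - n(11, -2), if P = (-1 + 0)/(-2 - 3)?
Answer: 17819/5 ≈ 3563.8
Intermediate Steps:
P = 1/5 (P = -1/(-5) = -1*(-1/5) = 1/5 ≈ 0.20000)
n(B, r) = (-51 + r)*(B + 6*r/5) (n(B, r) = (B + (r*6)*(1/5))*(r - 51) = (B + (6*r)*(1/5))*(-51 + r) = (B + 6*r/5)*(-51 + r) = (-51 + r)*(B + 6*r/5))
3108 - n(11, -2) = 3108 - (-51*11 - 306/5*(-2) + (6/5)*(-2)**2 + 11*(-2)) = 3108 - (-561 + 612/5 + (6/5)*4 - 22) = 3108 - (-561 + 612/5 + 24/5 - 22) = 3108 - 1*(-2279/5) = 3108 + 2279/5 = 17819/5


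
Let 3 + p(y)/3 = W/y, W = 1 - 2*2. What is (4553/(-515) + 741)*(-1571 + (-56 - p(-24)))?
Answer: -2440910857/2060 ≈ -1.1849e+6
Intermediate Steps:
W = -3 (W = 1 - 4 = -3)
p(y) = -9 - 9/y (p(y) = -9 + 3*(-3/y) = -9 - 9/y)
(4553/(-515) + 741)*(-1571 + (-56 - p(-24))) = (4553/(-515) + 741)*(-1571 + (-56 - (-9 - 9/(-24)))) = (4553*(-1/515) + 741)*(-1571 + (-56 - (-9 - 9*(-1/24)))) = (-4553/515 + 741)*(-1571 + (-56 - (-9 + 3/8))) = 377062*(-1571 + (-56 - 1*(-69/8)))/515 = 377062*(-1571 + (-56 + 69/8))/515 = 377062*(-1571 - 379/8)/515 = (377062/515)*(-12947/8) = -2440910857/2060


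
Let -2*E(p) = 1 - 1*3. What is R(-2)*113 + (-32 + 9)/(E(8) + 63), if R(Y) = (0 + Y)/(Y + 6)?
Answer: -3639/64 ≈ -56.859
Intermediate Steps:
E(p) = 1 (E(p) = -(1 - 1*3)/2 = -(1 - 3)/2 = -½*(-2) = 1)
R(Y) = Y/(6 + Y)
R(-2)*113 + (-32 + 9)/(E(8) + 63) = -2/(6 - 2)*113 + (-32 + 9)/(1 + 63) = -2/4*113 - 23/64 = -2*¼*113 - 23*1/64 = -½*113 - 23/64 = -113/2 - 23/64 = -3639/64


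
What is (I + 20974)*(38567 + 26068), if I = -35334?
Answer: -928158600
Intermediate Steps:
(I + 20974)*(38567 + 26068) = (-35334 + 20974)*(38567 + 26068) = -14360*64635 = -928158600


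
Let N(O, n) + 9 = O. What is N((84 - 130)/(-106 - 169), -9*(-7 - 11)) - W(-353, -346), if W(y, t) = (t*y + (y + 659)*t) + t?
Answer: -4379329/275 ≈ -15925.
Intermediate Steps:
N(O, n) = -9 + O
W(y, t) = t + t*y + t*(659 + y) (W(y, t) = (t*y + (659 + y)*t) + t = (t*y + t*(659 + y)) + t = t + t*y + t*(659 + y))
N((84 - 130)/(-106 - 169), -9*(-7 - 11)) - W(-353, -346) = (-9 + (84 - 130)/(-106 - 169)) - 2*(-346)*(330 - 353) = (-9 - 46/(-275)) - 2*(-346)*(-23) = (-9 - 46*(-1/275)) - 1*15916 = (-9 + 46/275) - 15916 = -2429/275 - 15916 = -4379329/275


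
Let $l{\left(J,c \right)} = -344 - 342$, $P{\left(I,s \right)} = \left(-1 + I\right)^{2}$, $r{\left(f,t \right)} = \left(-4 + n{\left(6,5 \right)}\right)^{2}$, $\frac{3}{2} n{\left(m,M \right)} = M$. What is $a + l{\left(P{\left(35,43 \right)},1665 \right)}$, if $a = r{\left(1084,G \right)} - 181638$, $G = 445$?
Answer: $- \frac{1640912}{9} \approx -1.8232 \cdot 10^{5}$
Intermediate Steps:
$n{\left(m,M \right)} = \frac{2 M}{3}$
$r{\left(f,t \right)} = \frac{4}{9}$ ($r{\left(f,t \right)} = \left(-4 + \frac{2}{3} \cdot 5\right)^{2} = \left(-4 + \frac{10}{3}\right)^{2} = \left(- \frac{2}{3}\right)^{2} = \frac{4}{9}$)
$a = - \frac{1634738}{9}$ ($a = \frac{4}{9} - 181638 = - \frac{1634738}{9} \approx -1.8164 \cdot 10^{5}$)
$l{\left(J,c \right)} = -686$
$a + l{\left(P{\left(35,43 \right)},1665 \right)} = - \frac{1634738}{9} - 686 = - \frac{1640912}{9}$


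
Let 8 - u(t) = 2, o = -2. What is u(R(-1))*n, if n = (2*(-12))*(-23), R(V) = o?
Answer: 3312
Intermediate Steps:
R(V) = -2
u(t) = 6 (u(t) = 8 - 1*2 = 8 - 2 = 6)
n = 552 (n = -24*(-23) = 552)
u(R(-1))*n = 6*552 = 3312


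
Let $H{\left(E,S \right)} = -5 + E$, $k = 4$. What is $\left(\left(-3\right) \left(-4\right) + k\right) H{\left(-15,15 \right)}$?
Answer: $-320$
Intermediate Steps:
$\left(\left(-3\right) \left(-4\right) + k\right) H{\left(-15,15 \right)} = \left(\left(-3\right) \left(-4\right) + 4\right) \left(-5 - 15\right) = \left(12 + 4\right) \left(-20\right) = 16 \left(-20\right) = -320$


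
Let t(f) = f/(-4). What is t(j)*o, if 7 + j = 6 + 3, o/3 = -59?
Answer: 177/2 ≈ 88.500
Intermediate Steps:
o = -177 (o = 3*(-59) = -177)
j = 2 (j = -7 + (6 + 3) = -7 + 9 = 2)
t(f) = -f/4 (t(f) = f*(-1/4) = -f/4)
t(j)*o = -1/4*2*(-177) = -1/2*(-177) = 177/2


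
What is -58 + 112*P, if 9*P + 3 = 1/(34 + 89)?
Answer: -105422/1107 ≈ -95.232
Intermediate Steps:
P = -368/1107 (P = -⅓ + 1/(9*(34 + 89)) = -⅓ + (⅑)/123 = -⅓ + (⅑)*(1/123) = -⅓ + 1/1107 = -368/1107 ≈ -0.33243)
-58 + 112*P = -58 + 112*(-368/1107) = -58 - 41216/1107 = -105422/1107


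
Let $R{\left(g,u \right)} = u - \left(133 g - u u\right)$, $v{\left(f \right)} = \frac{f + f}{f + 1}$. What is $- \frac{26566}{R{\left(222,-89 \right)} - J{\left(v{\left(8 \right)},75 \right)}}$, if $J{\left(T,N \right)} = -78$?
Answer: $\frac{13283}{10808} \approx 1.229$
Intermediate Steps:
$v{\left(f \right)} = \frac{2 f}{1 + f}$
$R{\left(g,u \right)} = u + u^{2} - 133 g$ ($R{\left(g,u \right)} = u - \left(- u^{2} + 133 g\right) = u + u^{2} - 133 g$)
$- \frac{26566}{R{\left(222,-89 \right)} - J{\left(v{\left(8 \right)},75 \right)}} = - \frac{26566}{\left(-89 + \left(-89\right)^{2} - 29526\right) - -78} = - \frac{26566}{\left(-89 + 7921 - 29526\right) + 78} = - \frac{26566}{-21694 + 78} = - \frac{26566}{-21616} = \left(-26566\right) \left(- \frac{1}{21616}\right) = \frac{13283}{10808}$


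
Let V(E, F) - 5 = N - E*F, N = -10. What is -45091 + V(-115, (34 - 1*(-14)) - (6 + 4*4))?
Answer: -42106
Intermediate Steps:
V(E, F) = -5 - E*F (V(E, F) = 5 + (-10 - E*F) = -5 - E*F)
-45091 + V(-115, (34 - 1*(-14)) - (6 + 4*4)) = -45091 + (-5 - 1*(-115)*((34 - 1*(-14)) - (6 + 4*4))) = -45091 + (-5 - 1*(-115)*((34 + 14) - (6 + 16))) = -45091 + (-5 - 1*(-115)*(48 - 1*22)) = -45091 + (-5 - 1*(-115)*(48 - 22)) = -45091 + (-5 - 1*(-115)*26) = -45091 + (-5 + 2990) = -45091 + 2985 = -42106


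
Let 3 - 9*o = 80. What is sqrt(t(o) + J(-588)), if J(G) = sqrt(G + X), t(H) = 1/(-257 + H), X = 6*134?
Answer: sqrt(-21510 + 34272600*sqrt(6))/2390 ≈ 3.8332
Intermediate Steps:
o = -77/9 (o = 1/3 - 1/9*80 = 1/3 - 80/9 = -77/9 ≈ -8.5556)
X = 804
J(G) = sqrt(804 + G) (J(G) = sqrt(G + 804) = sqrt(804 + G))
sqrt(t(o) + J(-588)) = sqrt(1/(-257 - 77/9) + sqrt(804 - 588)) = sqrt(1/(-2390/9) + sqrt(216)) = sqrt(-9/2390 + 6*sqrt(6))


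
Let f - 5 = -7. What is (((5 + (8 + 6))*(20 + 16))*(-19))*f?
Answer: 25992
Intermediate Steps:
f = -2 (f = 5 - 7 = -2)
(((5 + (8 + 6))*(20 + 16))*(-19))*f = (((5 + (8 + 6))*(20 + 16))*(-19))*(-2) = (((5 + 14)*36)*(-19))*(-2) = ((19*36)*(-19))*(-2) = (684*(-19))*(-2) = -12996*(-2) = 25992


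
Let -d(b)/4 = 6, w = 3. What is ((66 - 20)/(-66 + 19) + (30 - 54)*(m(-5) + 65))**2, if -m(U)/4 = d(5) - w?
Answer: 38099136100/2209 ≈ 1.7247e+7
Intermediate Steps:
d(b) = -24 (d(b) = -4*6 = -24)
m(U) = 108 (m(U) = -4*(-24 - 1*3) = -4*(-24 - 3) = -4*(-27) = 108)
((66 - 20)/(-66 + 19) + (30 - 54)*(m(-5) + 65))**2 = ((66 - 20)/(-66 + 19) + (30 - 54)*(108 + 65))**2 = (46/(-47) - 24*173)**2 = (46*(-1/47) - 4152)**2 = (-46/47 - 4152)**2 = (-195190/47)**2 = 38099136100/2209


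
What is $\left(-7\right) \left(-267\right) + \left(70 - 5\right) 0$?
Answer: $1869$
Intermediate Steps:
$\left(-7\right) \left(-267\right) + \left(70 - 5\right) 0 = 1869 + 65 \cdot 0 = 1869 + 0 = 1869$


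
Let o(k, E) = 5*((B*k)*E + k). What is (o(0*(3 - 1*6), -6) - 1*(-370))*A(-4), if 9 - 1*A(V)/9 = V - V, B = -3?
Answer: 29970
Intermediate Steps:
A(V) = 81 (A(V) = 81 - 9*(V - V) = 81 - 9*0 = 81 + 0 = 81)
o(k, E) = 5*k - 15*E*k (o(k, E) = 5*((-3*k)*E + k) = 5*(-3*E*k + k) = 5*(k - 3*E*k) = 5*k - 15*E*k)
(o(0*(3 - 1*6), -6) - 1*(-370))*A(-4) = (5*(0*(3 - 1*6))*(1 - 3*(-6)) - 1*(-370))*81 = (5*(0*(3 - 6))*(1 + 18) + 370)*81 = (5*(0*(-3))*19 + 370)*81 = (5*0*19 + 370)*81 = (0 + 370)*81 = 370*81 = 29970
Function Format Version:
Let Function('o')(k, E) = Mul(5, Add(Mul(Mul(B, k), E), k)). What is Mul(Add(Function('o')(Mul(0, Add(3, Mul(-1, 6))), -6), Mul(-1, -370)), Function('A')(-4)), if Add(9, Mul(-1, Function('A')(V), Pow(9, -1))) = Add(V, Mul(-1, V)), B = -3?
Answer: 29970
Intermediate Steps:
Function('A')(V) = 81 (Function('A')(V) = Add(81, Mul(-9, Add(V, Mul(-1, V)))) = Add(81, Mul(-9, 0)) = Add(81, 0) = 81)
Function('o')(k, E) = Add(Mul(5, k), Mul(-15, E, k)) (Function('o')(k, E) = Mul(5, Add(Mul(Mul(-3, k), E), k)) = Mul(5, Add(Mul(-3, E, k), k)) = Mul(5, Add(k, Mul(-3, E, k))) = Add(Mul(5, k), Mul(-15, E, k)))
Mul(Add(Function('o')(Mul(0, Add(3, Mul(-1, 6))), -6), Mul(-1, -370)), Function('A')(-4)) = Mul(Add(Mul(5, Mul(0, Add(3, Mul(-1, 6))), Add(1, Mul(-3, -6))), Mul(-1, -370)), 81) = Mul(Add(Mul(5, Mul(0, Add(3, -6)), Add(1, 18)), 370), 81) = Mul(Add(Mul(5, Mul(0, -3), 19), 370), 81) = Mul(Add(Mul(5, 0, 19), 370), 81) = Mul(Add(0, 370), 81) = Mul(370, 81) = 29970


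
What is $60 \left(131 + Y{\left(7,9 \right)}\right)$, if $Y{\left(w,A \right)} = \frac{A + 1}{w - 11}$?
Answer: $7710$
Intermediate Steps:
$Y{\left(w,A \right)} = \frac{1 + A}{-11 + w}$ ($Y{\left(w,A \right)} = \frac{1 + A}{w - 11} = \frac{1 + A}{-11 + w}$)
$60 \left(131 + Y{\left(7,9 \right)}\right) = 60 \left(131 + \frac{1 + 9}{-11 + 7}\right) = 60 \left(131 + \frac{1}{-4} \cdot 10\right) = 60 \left(131 - \frac{5}{2}\right) = 60 \cdot \frac{257}{2} = 7710$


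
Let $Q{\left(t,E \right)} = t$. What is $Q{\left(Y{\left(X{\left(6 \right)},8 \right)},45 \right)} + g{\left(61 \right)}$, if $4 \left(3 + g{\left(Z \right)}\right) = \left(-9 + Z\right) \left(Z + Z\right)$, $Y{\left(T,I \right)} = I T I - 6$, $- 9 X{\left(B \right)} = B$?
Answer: $\frac{4603}{3} \approx 1534.3$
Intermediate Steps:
$X{\left(B \right)} = - \frac{B}{9}$
$Y{\left(T,I \right)} = -6 + T I^{2}$ ($Y{\left(T,I \right)} = T I^{2} - 6 = -6 + T I^{2}$)
$g{\left(Z \right)} = -3 + \frac{Z \left(-9 + Z\right)}{2}$ ($g{\left(Z \right)} = -3 + \frac{\left(-9 + Z\right) \left(Z + Z\right)}{4} = -3 + \frac{\left(-9 + Z\right) 2 Z}{4} = -3 + \frac{2 Z \left(-9 + Z\right)}{4} = -3 + \frac{Z \left(-9 + Z\right)}{2}$)
$Q{\left(Y{\left(X{\left(6 \right)},8 \right)},45 \right)} + g{\left(61 \right)} = \left(-6 + \left(- \frac{1}{9}\right) 6 \cdot 8^{2}\right) - \left(\frac{555}{2} - \frac{3721}{2}\right) = \left(-6 - \frac{128}{3}\right) - -1583 = - \frac{146}{3} + 1583 = \frac{4603}{3}$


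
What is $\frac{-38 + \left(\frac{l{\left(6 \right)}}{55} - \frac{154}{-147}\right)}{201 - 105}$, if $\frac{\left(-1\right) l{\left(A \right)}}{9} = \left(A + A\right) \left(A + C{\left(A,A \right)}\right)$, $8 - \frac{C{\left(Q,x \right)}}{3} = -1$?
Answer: $- \frac{2671}{2520} \approx -1.0599$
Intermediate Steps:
$C{\left(Q,x \right)} = 27$ ($C{\left(Q,x \right)} = 24 - -3 = 24 + 3 = 27$)
$l{\left(A \right)} = - 18 A \left(27 + A\right)$ ($l{\left(A \right)} = - 9 \left(A + A\right) \left(A + 27\right) = - 9 \cdot 2 A \left(27 + A\right) = - 18 A \left(27 + A\right)$)
$\frac{-38 + \left(\frac{l{\left(6 \right)}}{55} - \frac{154}{-147}\right)}{201 - 105} = \frac{-38 + \left(\frac{\left(-18\right) 6 \left(27 + 6\right)}{55} - \frac{154}{-147}\right)}{201 - 105} = \frac{-38 + \left(\left(-18\right) 6 \cdot 33 \cdot \frac{1}{55} - - \frac{22}{21}\right)}{96} = \left(-38 + \left(\left(-3564\right) \frac{1}{55} + \frac{22}{21}\right)\right) \frac{1}{96} = \left(-38 + \left(- \frac{324}{5} + \frac{22}{21}\right)\right) \frac{1}{96} = \left(-38 - \frac{6694}{105}\right) \frac{1}{96} = \left(- \frac{10684}{105}\right) \frac{1}{96} = - \frac{2671}{2520}$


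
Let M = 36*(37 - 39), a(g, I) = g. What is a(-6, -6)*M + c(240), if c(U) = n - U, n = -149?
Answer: 43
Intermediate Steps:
M = -72 (M = 36*(-2) = -72)
c(U) = -149 - U
a(-6, -6)*M + c(240) = -6*(-72) + (-149 - 1*240) = 432 + (-149 - 240) = 432 - 389 = 43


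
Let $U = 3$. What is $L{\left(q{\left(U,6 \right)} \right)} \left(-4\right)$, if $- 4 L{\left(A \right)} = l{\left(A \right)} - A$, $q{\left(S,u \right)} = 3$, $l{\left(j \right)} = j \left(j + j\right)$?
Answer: $15$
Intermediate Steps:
$l{\left(j \right)} = 2 j^{2}$ ($l{\left(j \right)} = j 2 j = 2 j^{2}$)
$L{\left(A \right)} = - \frac{A^{2}}{2} + \frac{A}{4}$ ($L{\left(A \right)} = - \frac{2 A^{2} - A}{4} = - \frac{- A + 2 A^{2}}{4} = - \frac{A^{2}}{2} + \frac{A}{4}$)
$L{\left(q{\left(U,6 \right)} \right)} \left(-4\right) = \frac{1}{4} \cdot 3 \left(1 - 6\right) \left(-4\right) = \frac{1}{4} \cdot 3 \left(-5\right) \left(-4\right) = \left(- \frac{15}{4}\right) \left(-4\right) = 15$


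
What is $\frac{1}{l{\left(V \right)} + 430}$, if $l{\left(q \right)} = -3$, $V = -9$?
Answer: $\frac{1}{427} \approx 0.0023419$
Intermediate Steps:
$\frac{1}{l{\left(V \right)} + 430} = \frac{1}{-3 + 430} = \frac{1}{427}$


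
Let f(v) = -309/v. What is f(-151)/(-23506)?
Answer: -309/3549406 ≈ -8.7057e-5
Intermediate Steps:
f(-151)/(-23506) = -309/(-151)/(-23506) = -309*(-1/151)*(-1/23506) = (309/151)*(-1/23506) = -309/3549406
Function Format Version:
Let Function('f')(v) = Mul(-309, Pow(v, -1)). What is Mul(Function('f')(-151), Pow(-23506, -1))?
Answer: Rational(-309, 3549406) ≈ -8.7057e-5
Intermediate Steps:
Mul(Function('f')(-151), Pow(-23506, -1)) = Mul(Mul(-309, Pow(-151, -1)), Pow(-23506, -1)) = Mul(Mul(-309, Rational(-1, 151)), Rational(-1, 23506)) = Mul(Rational(309, 151), Rational(-1, 23506)) = Rational(-309, 3549406)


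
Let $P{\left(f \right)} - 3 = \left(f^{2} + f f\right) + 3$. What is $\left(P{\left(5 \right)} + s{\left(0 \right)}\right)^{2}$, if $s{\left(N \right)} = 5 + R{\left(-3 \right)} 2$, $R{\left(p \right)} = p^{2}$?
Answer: $6241$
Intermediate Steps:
$s{\left(N \right)} = 23$ ($s{\left(N \right)} = 5 + \left(-3\right)^{2} \cdot 2 = 5 + 9 \cdot 2 = 5 + 18 = 23$)
$P{\left(f \right)} = 6 + 2 f^{2}$ ($P{\left(f \right)} = 3 + \left(\left(f^{2} + f f\right) + 3\right) = 3 + \left(\left(f^{2} + f^{2}\right) + 3\right) = 3 + \left(2 f^{2} + 3\right) = 3 + \left(3 + 2 f^{2}\right) = 6 + 2 f^{2}$)
$\left(P{\left(5 \right)} + s{\left(0 \right)}\right)^{2} = \left(\left(6 + 2 \cdot 5^{2}\right) + 23\right)^{2} = \left(\left(6 + 2 \cdot 25\right) + 23\right)^{2} = \left(\left(6 + 50\right) + 23\right)^{2} = \left(56 + 23\right)^{2} = 79^{2} = 6241$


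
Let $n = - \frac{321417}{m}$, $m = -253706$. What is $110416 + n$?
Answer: $\frac{28013523113}{253706} \approx 1.1042 \cdot 10^{5}$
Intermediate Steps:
$n = \frac{321417}{253706}$ ($n = - \frac{321417}{-253706} = \left(-321417\right) \left(- \frac{1}{253706}\right) = \frac{321417}{253706} \approx 1.2669$)
$110416 + n = 110416 + \frac{321417}{253706} = \frac{28013523113}{253706}$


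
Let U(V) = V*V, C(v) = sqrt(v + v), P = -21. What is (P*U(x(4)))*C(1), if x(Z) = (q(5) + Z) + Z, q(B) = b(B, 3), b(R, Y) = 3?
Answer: -2541*sqrt(2) ≈ -3593.5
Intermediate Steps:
q(B) = 3
C(v) = sqrt(2)*sqrt(v) (C(v) = sqrt(2*v) = sqrt(2)*sqrt(v))
x(Z) = 3 + 2*Z (x(Z) = (3 + Z) + Z = 3 + 2*Z)
U(V) = V**2
(P*U(x(4)))*C(1) = (-21*(3 + 2*4)**2)*(sqrt(2)*sqrt(1)) = (-21*(3 + 8)**2)*(sqrt(2)*1) = (-21*11**2)*sqrt(2) = (-21*121)*sqrt(2) = -2541*sqrt(2)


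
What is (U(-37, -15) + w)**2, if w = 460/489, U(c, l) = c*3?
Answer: 2896484761/239121 ≈ 12113.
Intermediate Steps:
U(c, l) = 3*c
w = 460/489 (w = 460*(1/489) = 460/489 ≈ 0.94069)
(U(-37, -15) + w)**2 = (3*(-37) + 460/489)**2 = (-111 + 460/489)**2 = (-53819/489)**2 = 2896484761/239121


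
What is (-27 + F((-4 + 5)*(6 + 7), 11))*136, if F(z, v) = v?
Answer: -2176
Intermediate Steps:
(-27 + F((-4 + 5)*(6 + 7), 11))*136 = (-27 + 11)*136 = -16*136 = -2176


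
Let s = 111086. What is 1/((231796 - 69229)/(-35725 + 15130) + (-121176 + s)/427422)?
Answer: -1467126015/11615419304 ≈ -0.12631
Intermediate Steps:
1/((231796 - 69229)/(-35725 + 15130) + (-121176 + s)/427422) = 1/((231796 - 69229)/(-35725 + 15130) + (-121176 + 111086)/427422) = 1/(162567/(-20595) - 10090*1/427422) = 1/(162567*(-1/20595) - 5045/213711) = 1/(-54189/6865 - 5045/213711) = 1/(-11615419304/1467126015) = -1467126015/11615419304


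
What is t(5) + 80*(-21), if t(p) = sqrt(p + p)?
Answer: -1680 + sqrt(10) ≈ -1676.8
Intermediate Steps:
t(p) = sqrt(2)*sqrt(p) (t(p) = sqrt(2*p) = sqrt(2)*sqrt(p))
t(5) + 80*(-21) = sqrt(2)*sqrt(5) + 80*(-21) = sqrt(10) - 1680 = -1680 + sqrt(10)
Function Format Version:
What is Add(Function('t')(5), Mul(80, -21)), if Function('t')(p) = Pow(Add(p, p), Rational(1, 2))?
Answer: Add(-1680, Pow(10, Rational(1, 2))) ≈ -1676.8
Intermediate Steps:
Function('t')(p) = Mul(Pow(2, Rational(1, 2)), Pow(p, Rational(1, 2))) (Function('t')(p) = Pow(Mul(2, p), Rational(1, 2)) = Mul(Pow(2, Rational(1, 2)), Pow(p, Rational(1, 2))))
Add(Function('t')(5), Mul(80, -21)) = Add(Mul(Pow(2, Rational(1, 2)), Pow(5, Rational(1, 2))), Mul(80, -21)) = Add(Pow(10, Rational(1, 2)), -1680) = Add(-1680, Pow(10, Rational(1, 2)))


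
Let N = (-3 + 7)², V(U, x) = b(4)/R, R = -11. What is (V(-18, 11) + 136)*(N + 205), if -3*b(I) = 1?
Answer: 992069/33 ≈ 30063.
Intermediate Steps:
b(I) = -⅓ (b(I) = -⅓*1 = -⅓)
V(U, x) = 1/33 (V(U, x) = -⅓/(-11) = -⅓*(-1/11) = 1/33)
N = 16 (N = 4² = 16)
(V(-18, 11) + 136)*(N + 205) = (1/33 + 136)*(16 + 205) = (4489/33)*221 = 992069/33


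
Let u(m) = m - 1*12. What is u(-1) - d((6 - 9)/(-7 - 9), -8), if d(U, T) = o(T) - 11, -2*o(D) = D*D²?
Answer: -258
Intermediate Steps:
o(D) = -D³/2 (o(D) = -D*D²/2 = -D³/2)
u(m) = -12 + m (u(m) = m - 12 = -12 + m)
d(U, T) = -11 - T³/2 (d(U, T) = -T³/2 - 11 = -11 - T³/2)
u(-1) - d((6 - 9)/(-7 - 9), -8) = (-12 - 1) - (-11 - ½*(-8)³) = -13 - (-11 - ½*(-512)) = -13 - (-11 + 256) = -13 - 1*245 = -13 - 245 = -258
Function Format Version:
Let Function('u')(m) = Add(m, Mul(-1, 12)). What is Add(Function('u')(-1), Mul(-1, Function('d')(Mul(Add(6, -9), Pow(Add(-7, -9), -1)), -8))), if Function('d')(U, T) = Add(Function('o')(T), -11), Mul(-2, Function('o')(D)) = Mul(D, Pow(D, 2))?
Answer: -258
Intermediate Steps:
Function('o')(D) = Mul(Rational(-1, 2), Pow(D, 3)) (Function('o')(D) = Mul(Rational(-1, 2), Mul(D, Pow(D, 2))) = Mul(Rational(-1, 2), Pow(D, 3)))
Function('u')(m) = Add(-12, m) (Function('u')(m) = Add(m, -12) = Add(-12, m))
Function('d')(U, T) = Add(-11, Mul(Rational(-1, 2), Pow(T, 3))) (Function('d')(U, T) = Add(Mul(Rational(-1, 2), Pow(T, 3)), -11) = Add(-11, Mul(Rational(-1, 2), Pow(T, 3))))
Add(Function('u')(-1), Mul(-1, Function('d')(Mul(Add(6, -9), Pow(Add(-7, -9), -1)), -8))) = Add(Add(-12, -1), Mul(-1, Add(-11, Mul(Rational(-1, 2), Pow(-8, 3))))) = Add(-13, Mul(-1, Add(-11, Mul(Rational(-1, 2), -512)))) = Add(-13, Mul(-1, Add(-11, 256))) = Add(-13, Mul(-1, 245)) = Add(-13, -245) = -258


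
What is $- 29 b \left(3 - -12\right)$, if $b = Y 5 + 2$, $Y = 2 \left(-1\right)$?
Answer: $3480$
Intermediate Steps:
$Y = -2$
$b = -8$ ($b = \left(-2\right) 5 + 2 = -10 + 2 = -8$)
$- 29 b \left(3 - -12\right) = \left(-29\right) \left(-8\right) \left(3 - -12\right) = 232 \left(3 + 12\right) = 232 \cdot 15 = 3480$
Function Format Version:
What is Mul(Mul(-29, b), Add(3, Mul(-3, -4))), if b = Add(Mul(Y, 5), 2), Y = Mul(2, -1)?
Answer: 3480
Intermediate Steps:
Y = -2
b = -8 (b = Add(Mul(-2, 5), 2) = Add(-10, 2) = -8)
Mul(Mul(-29, b), Add(3, Mul(-3, -4))) = Mul(Mul(-29, -8), Add(3, Mul(-3, -4))) = Mul(232, Add(3, 12)) = Mul(232, 15) = 3480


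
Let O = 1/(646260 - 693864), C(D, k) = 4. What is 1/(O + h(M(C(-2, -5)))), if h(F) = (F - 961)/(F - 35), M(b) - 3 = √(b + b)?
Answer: 8681579420388/259970176599391 - 524611598904*√2/259970176599391 ≈ 0.030541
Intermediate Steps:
M(b) = 3 + √2*√b (M(b) = 3 + √(b + b) = 3 + √(2*b) = 3 + √2*√b)
h(F) = (-961 + F)/(-35 + F)
O = -1/47604 (O = 1/(-47604) = -1/47604 ≈ -2.1007e-5)
1/(O + h(M(C(-2, -5)))) = 1/(-1/47604 + (-961 + (3 + √2*√4))/(-35 + (3 + √2*√4))) = 1/(-1/47604 + (-961 + (3 + √2*2))/(-35 + (3 + √2*2))) = 1/(-1/47604 + (-961 + (3 + 2*√2))/(-35 + (3 + 2*√2))) = 1/(-1/47604 + (-958 + 2*√2)/(-32 + 2*√2))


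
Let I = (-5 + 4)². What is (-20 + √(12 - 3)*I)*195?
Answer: -3315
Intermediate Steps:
I = 1 (I = (-1)² = 1)
(-20 + √(12 - 3)*I)*195 = (-20 + √(12 - 3)*1)*195 = (-20 + √9*1)*195 = (-20 + 3*1)*195 = (-20 + 3)*195 = -17*195 = -3315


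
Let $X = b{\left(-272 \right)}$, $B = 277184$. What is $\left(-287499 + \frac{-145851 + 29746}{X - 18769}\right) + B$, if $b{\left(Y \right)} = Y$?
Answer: $- \frac{17844710}{1731} \approx -10309.0$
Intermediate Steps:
$X = -272$
$\left(-287499 + \frac{-145851 + 29746}{X - 18769}\right) + B = \left(-287499 + \frac{-145851 + 29746}{-272 - 18769}\right) + 277184 = \left(-287499 - \frac{116105}{-19041}\right) + 277184 = \left(-287499 - - \frac{10555}{1731}\right) + 277184 = \left(-287499 + \frac{10555}{1731}\right) + 277184 = - \frac{497650214}{1731} + 277184 = - \frac{17844710}{1731}$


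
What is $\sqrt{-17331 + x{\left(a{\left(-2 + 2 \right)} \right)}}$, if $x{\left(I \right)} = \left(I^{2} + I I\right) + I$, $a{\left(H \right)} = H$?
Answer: $i \sqrt{17331} \approx 131.65 i$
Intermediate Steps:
$x{\left(I \right)} = I + 2 I^{2}$ ($x{\left(I \right)} = \left(I^{2} + I^{2}\right) + I = 2 I^{2} + I = I + 2 I^{2}$)
$\sqrt{-17331 + x{\left(a{\left(-2 + 2 \right)} \right)}} = \sqrt{-17331 + \left(-2 + 2\right) \left(1 + 2 \left(-2 + 2\right)\right)} = \sqrt{-17331 + 0 \left(1 + 2 \cdot 0\right)} = \sqrt{-17331 + 0 \left(1 + 0\right)} = \sqrt{-17331 + 0 \cdot 1} = \sqrt{-17331 + 0} = \sqrt{-17331} = i \sqrt{17331}$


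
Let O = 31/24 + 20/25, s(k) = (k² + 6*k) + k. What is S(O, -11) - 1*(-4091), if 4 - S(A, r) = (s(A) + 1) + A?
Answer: 58649639/14400 ≈ 4072.9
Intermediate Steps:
s(k) = k² + 7*k
O = 251/120 (O = 31*(1/24) + 20*(1/25) = 31/24 + ⅘ = 251/120 ≈ 2.0917)
S(A, r) = 3 - A - A*(7 + A) (S(A, r) = 4 - ((A*(7 + A) + 1) + A) = 4 - ((1 + A*(7 + A)) + A) = 4 - (1 + A + A*(7 + A)) = 4 + (-1 - A - A*(7 + A)) = 3 - A - A*(7 + A))
S(O, -11) - 1*(-4091) = (3 - 1*251/120 - 1*251/120*(7 + 251/120)) - 1*(-4091) = (3 - 251/120 - 1*251/120*1091/120) + 4091 = (3 - 251/120 - 273841/14400) + 4091 = -260761/14400 + 4091 = 58649639/14400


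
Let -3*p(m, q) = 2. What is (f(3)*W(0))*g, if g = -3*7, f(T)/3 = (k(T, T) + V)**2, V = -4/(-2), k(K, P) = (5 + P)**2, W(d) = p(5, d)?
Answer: 182952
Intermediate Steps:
p(m, q) = -2/3 (p(m, q) = -1/3*2 = -2/3)
W(d) = -2/3
V = 2 (V = -4*(-1/2) = 2)
f(T) = 3*(2 + (5 + T)**2)**2 (f(T) = 3*((5 + T)**2 + 2)**2 = 3*(2 + (5 + T)**2)**2)
g = -21
(f(3)*W(0))*g = ((3*(2 + (5 + 3)**2)**2)*(-2/3))*(-21) = ((3*(2 + 8**2)**2)*(-2/3))*(-21) = ((3*(2 + 64)**2)*(-2/3))*(-21) = ((3*66**2)*(-2/3))*(-21) = ((3*4356)*(-2/3))*(-21) = (13068*(-2/3))*(-21) = -8712*(-21) = 182952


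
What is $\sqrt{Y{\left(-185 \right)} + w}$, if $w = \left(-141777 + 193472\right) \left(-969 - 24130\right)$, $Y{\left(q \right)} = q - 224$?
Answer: $i \sqrt{1297493214} \approx 36021.0 i$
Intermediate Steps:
$Y{\left(q \right)} = -224 + q$ ($Y{\left(q \right)} = q - 224 = -224 + q$)
$w = -1297492805$ ($w = 51695 \left(-25099\right) = -1297492805$)
$\sqrt{Y{\left(-185 \right)} + w} = \sqrt{\left(-224 - 185\right) - 1297492805} = \sqrt{-409 - 1297492805} = \sqrt{-1297493214} = i \sqrt{1297493214}$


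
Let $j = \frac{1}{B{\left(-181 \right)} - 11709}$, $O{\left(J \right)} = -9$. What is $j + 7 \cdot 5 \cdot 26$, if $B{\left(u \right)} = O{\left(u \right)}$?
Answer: $\frac{10663379}{11718} \approx 910.0$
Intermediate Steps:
$B{\left(u \right)} = -9$
$j = - \frac{1}{11718}$ ($j = \frac{1}{-9 - 11709} = \frac{1}{-11718} = - \frac{1}{11718} \approx -8.5339 \cdot 10^{-5}$)
$j + 7 \cdot 5 \cdot 26 = - \frac{1}{11718} + 7 \cdot 5 \cdot 26 = - \frac{1}{11718} + 35 \cdot 26 = - \frac{1}{11718} + 910 = \frac{10663379}{11718}$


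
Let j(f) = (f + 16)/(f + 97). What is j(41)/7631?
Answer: 19/351026 ≈ 5.4127e-5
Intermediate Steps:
j(f) = (16 + f)/(97 + f)
j(41)/7631 = ((16 + 41)/(97 + 41))/7631 = (57/138)*(1/7631) = ((1/138)*57)*(1/7631) = (19/46)*(1/7631) = 19/351026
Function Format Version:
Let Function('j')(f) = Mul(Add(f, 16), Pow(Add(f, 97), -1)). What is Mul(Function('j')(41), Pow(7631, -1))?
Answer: Rational(19, 351026) ≈ 5.4127e-5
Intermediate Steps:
Function('j')(f) = Mul(Pow(Add(97, f), -1), Add(16, f)) (Function('j')(f) = Mul(Add(16, f), Pow(Add(97, f), -1)) = Mul(Pow(Add(97, f), -1), Add(16, f)))
Mul(Function('j')(41), Pow(7631, -1)) = Mul(Mul(Pow(Add(97, 41), -1), Add(16, 41)), Pow(7631, -1)) = Mul(Mul(Pow(138, -1), 57), Rational(1, 7631)) = Mul(Mul(Rational(1, 138), 57), Rational(1, 7631)) = Mul(Rational(19, 46), Rational(1, 7631)) = Rational(19, 351026)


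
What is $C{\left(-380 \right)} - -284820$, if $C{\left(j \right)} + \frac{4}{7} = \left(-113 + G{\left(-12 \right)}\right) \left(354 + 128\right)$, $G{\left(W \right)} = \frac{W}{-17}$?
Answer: $\frac{27452546}{119} \approx 2.3069 \cdot 10^{5}$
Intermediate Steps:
$G{\left(W \right)} = - \frac{W}{17}$ ($G{\left(W \right)} = W \left(- \frac{1}{17}\right) = - \frac{W}{17}$)
$C{\left(j \right)} = - \frac{6441034}{119}$ ($C{\left(j \right)} = - \frac{4}{7} + \left(-113 - - \frac{12}{17}\right) \left(354 + 128\right) = - \frac{4}{7} + \left(-113 + \frac{12}{17}\right) 482 = - \frac{4}{7} - \frac{920138}{17} = - \frac{6441034}{119}$)
$C{\left(-380 \right)} - -284820 = - \frac{6441034}{119} - -284820 = - \frac{6441034}{119} + 284820 = \frac{27452546}{119}$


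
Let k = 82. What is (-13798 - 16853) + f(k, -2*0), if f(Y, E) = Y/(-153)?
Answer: -4689685/153 ≈ -30652.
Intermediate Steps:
f(Y, E) = -Y/153 (f(Y, E) = Y*(-1/153) = -Y/153)
(-13798 - 16853) + f(k, -2*0) = (-13798 - 16853) - 1/153*82 = -30651 - 82/153 = -4689685/153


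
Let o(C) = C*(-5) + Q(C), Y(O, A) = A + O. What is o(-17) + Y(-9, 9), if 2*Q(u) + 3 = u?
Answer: 75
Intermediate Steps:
Q(u) = -3/2 + u/2
o(C) = -3/2 - 9*C/2 (o(C) = C*(-5) + (-3/2 + C/2) = -5*C + (-3/2 + C/2) = -3/2 - 9*C/2)
o(-17) + Y(-9, 9) = (-3/2 - 9/2*(-17)) + (9 - 9) = (-3/2 + 153/2) + 0 = 75 + 0 = 75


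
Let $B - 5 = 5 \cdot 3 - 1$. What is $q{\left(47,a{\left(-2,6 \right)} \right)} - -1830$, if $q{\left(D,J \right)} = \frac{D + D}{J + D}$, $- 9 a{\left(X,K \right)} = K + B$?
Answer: $\frac{364593}{199} \approx 1832.1$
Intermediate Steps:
$B = 19$ ($B = 5 + \left(5 \cdot 3 - 1\right) = 5 + \left(15 - 1\right) = 5 + 14 = 19$)
$a{\left(X,K \right)} = - \frac{19}{9} - \frac{K}{9}$ ($a{\left(X,K \right)} = - \frac{K + 19}{9} = - \frac{19 + K}{9} = - \frac{19}{9} - \frac{K}{9}$)
$q{\left(D,J \right)} = \frac{2 D}{D + J}$
$q{\left(47,a{\left(-2,6 \right)} \right)} - -1830 = 2 \cdot 47 \frac{1}{47 - \frac{25}{9}} - -1830 = 2 \cdot 47 \frac{1}{47 - \frac{25}{9}} + 1830 = 2 \cdot 47 \frac{1}{\frac{398}{9}} + 1830 = 2 \cdot 47 \cdot \frac{9}{398} + 1830 = \frac{423}{199} + 1830 = \frac{364593}{199}$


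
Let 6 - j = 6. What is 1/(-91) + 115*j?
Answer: -1/91 ≈ -0.010989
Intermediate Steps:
j = 0 (j = 6 - 1*6 = 6 - 6 = 0)
1/(-91) + 115*j = 1/(-91) + 115*0 = -1/91 + 0 = -1/91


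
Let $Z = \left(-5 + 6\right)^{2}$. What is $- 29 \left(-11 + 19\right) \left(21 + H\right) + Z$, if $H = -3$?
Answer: $-4175$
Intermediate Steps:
$Z = 1$ ($Z = 1^{2} = 1$)
$- 29 \left(-11 + 19\right) \left(21 + H\right) + Z = - 29 \left(-11 + 19\right) \left(21 - 3\right) + 1 = - 29 \cdot 8 \cdot 18 + 1 = \left(-29\right) 144 + 1 = -4176 + 1 = -4175$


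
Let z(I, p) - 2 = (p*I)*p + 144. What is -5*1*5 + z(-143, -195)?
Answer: -5437454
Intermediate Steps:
z(I, p) = 146 + I*p² (z(I, p) = 2 + ((p*I)*p + 144) = 2 + ((I*p)*p + 144) = 2 + (I*p² + 144) = 2 + (144 + I*p²) = 146 + I*p²)
-5*1*5 + z(-143, -195) = -5*1*5 + (146 - 143*(-195)²) = -5*5 + (146 - 143*38025) = -25 + (146 - 5437575) = -25 - 5437429 = -5437454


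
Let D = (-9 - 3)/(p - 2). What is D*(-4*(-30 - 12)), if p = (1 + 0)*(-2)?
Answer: 504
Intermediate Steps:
p = -2 (p = 1*(-2) = -2)
D = 3 (D = (-9 - 3)/(-2 - 2) = -12/(-4) = -12*(-¼) = 3)
D*(-4*(-30 - 12)) = 3*(-4*(-30 - 12)) = 3*(-4*(-42)) = 3*168 = 504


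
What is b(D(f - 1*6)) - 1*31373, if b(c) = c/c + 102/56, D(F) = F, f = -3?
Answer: -878365/28 ≈ -31370.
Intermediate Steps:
b(c) = 79/28 (b(c) = 1 + 102*(1/56) = 1 + 51/28 = 79/28)
b(D(f - 1*6)) - 1*31373 = 79/28 - 1*31373 = 79/28 - 31373 = -878365/28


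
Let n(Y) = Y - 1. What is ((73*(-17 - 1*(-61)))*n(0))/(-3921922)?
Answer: 1606/1960961 ≈ 0.00081899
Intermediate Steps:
n(Y) = -1 + Y
((73*(-17 - 1*(-61)))*n(0))/(-3921922) = ((73*(-17 - 1*(-61)))*(-1 + 0))/(-3921922) = ((73*(-17 + 61))*(-1))*(-1/3921922) = ((73*44)*(-1))*(-1/3921922) = (3212*(-1))*(-1/3921922) = -3212*(-1/3921922) = 1606/1960961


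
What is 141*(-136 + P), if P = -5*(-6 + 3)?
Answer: -17061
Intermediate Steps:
P = 15 (P = -5*(-3) = 15)
141*(-136 + P) = 141*(-136 + 15) = 141*(-121) = -17061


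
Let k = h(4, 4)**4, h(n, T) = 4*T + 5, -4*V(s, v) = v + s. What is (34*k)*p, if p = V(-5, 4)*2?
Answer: 3306177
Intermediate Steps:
V(s, v) = -s/4 - v/4 (V(s, v) = -(v + s)/4 = -(s + v)/4 = -s/4 - v/4)
h(n, T) = 5 + 4*T
k = 194481 (k = (5 + 4*4)**4 = (5 + 16)**4 = 21**4 = 194481)
p = 1/2 (p = (-1/4*(-5) - 1/4*4)*2 = (5/4 - 1)*2 = (1/4)*2 = 1/2 ≈ 0.50000)
(34*k)*p = (34*194481)*(1/2) = 6612354*(1/2) = 3306177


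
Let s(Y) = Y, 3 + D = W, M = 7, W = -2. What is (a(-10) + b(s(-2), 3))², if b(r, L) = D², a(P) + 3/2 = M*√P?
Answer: 249/4 + 329*I*√10 ≈ 62.25 + 1040.4*I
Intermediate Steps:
D = -5 (D = -3 - 2 = -5)
a(P) = -3/2 + 7*√P
b(r, L) = 25 (b(r, L) = (-5)² = 25)
(a(-10) + b(s(-2), 3))² = ((-3/2 + 7*√(-10)) + 25)² = ((-3/2 + 7*(I*√10)) + 25)² = ((-3/2 + 7*I*√10) + 25)² = (47/2 + 7*I*√10)²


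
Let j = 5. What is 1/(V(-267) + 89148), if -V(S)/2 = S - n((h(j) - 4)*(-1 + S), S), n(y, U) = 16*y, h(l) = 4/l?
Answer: 5/585626 ≈ 8.5379e-6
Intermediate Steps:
V(S) = 512/5 - 522*S/5 (V(S) = -2*(S - 16*(4/5 - 4)*(-1 + S)) = -2*(S - 16*(-16*(-1 + S)/5)) = -2*(S - 16*(16/5 - 16*S/5)) = -2*(S - (256/5 - 256*S/5)) = -2*(S + (-256/5 + 256*S/5)) = -2*(-256/5 + 261*S/5) = 512/5 - 522*S/5)
1/(V(-267) + 89148) = 1/((512/5 - 522/5*(-267)) + 89148) = 1/((512/5 + 139374/5) + 89148) = 1/(139886/5 + 89148) = 1/(585626/5) = 5/585626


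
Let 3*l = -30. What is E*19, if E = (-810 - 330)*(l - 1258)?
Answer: 27464880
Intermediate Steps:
l = -10 (l = (⅓)*(-30) = -10)
E = 1445520 (E = (-810 - 330)*(-10 - 1258) = -1140*(-1268) = 1445520)
E*19 = 1445520*19 = 27464880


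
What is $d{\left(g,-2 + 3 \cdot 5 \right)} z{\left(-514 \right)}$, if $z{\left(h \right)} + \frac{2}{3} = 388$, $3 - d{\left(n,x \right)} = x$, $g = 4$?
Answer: $- \frac{11620}{3} \approx -3873.3$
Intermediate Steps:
$d{\left(n,x \right)} = 3 - x$
$z{\left(h \right)} = \frac{1162}{3}$ ($z{\left(h \right)} = - \frac{2}{3} + 388 = \frac{1162}{3}$)
$d{\left(g,-2 + 3 \cdot 5 \right)} z{\left(-514 \right)} = \left(3 - \left(-2 + 3 \cdot 5\right)\right) \frac{1162}{3} = \left(3 - \left(-2 + 15\right)\right) \frac{1162}{3} = \left(3 - 13\right) \frac{1162}{3} = \left(-10\right) \frac{1162}{3} = - \frac{11620}{3}$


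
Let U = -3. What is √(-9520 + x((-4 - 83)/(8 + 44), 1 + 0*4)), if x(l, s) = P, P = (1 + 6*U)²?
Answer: I*√9231 ≈ 96.078*I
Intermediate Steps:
P = 289 (P = (1 + 6*(-3))² = (1 - 18)² = (-17)² = 289)
x(l, s) = 289
√(-9520 + x((-4 - 83)/(8 + 44), 1 + 0*4)) = √(-9520 + 289) = √(-9231) = I*√9231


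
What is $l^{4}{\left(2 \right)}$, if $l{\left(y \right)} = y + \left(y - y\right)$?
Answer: $16$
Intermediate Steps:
$l{\left(y \right)} = y$ ($l{\left(y \right)} = y + 0 = y$)
$l^{4}{\left(2 \right)} = 2^{4} = 16$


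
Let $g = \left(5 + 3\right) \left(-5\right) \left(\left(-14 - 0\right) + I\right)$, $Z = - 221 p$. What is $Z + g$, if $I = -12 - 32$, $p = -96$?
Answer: $23536$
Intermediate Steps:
$I = -44$ ($I = -12 - 32 = -44$)
$Z = 21216$ ($Z = \left(-221\right) \left(-96\right) = 21216$)
$g = 2320$ ($g = \left(5 + 3\right) \left(-5\right) \left(\left(-14 - 0\right) - 44\right) = 8 \left(-5\right) \left(\left(-14 + 0\right) - 44\right) = - 40 \left(-14 - 44\right) = \left(-40\right) \left(-58\right) = 2320$)
$Z + g = 21216 + 2320 = 23536$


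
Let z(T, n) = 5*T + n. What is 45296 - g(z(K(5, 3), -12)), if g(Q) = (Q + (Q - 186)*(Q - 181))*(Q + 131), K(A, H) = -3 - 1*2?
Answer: -4520942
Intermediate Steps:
K(A, H) = -5 (K(A, H) = -3 - 2 = -5)
z(T, n) = n + 5*T
g(Q) = (131 + Q)*(Q + (-186 + Q)*(-181 + Q)) (g(Q) = (Q + (-186 + Q)*(-181 + Q))*(131 + Q) = (131 + Q)*(Q + (-186 + Q)*(-181 + Q)))
45296 - g(z(K(5, 3), -12)) = 45296 - (4410246 + (-12 + 5*(-5))³ - 14280*(-12 + 5*(-5)) - 235*(-12 + 5*(-5))²) = 45296 - (4410246 + (-12 - 25)³ - 14280*(-12 - 25) - 235*(-12 - 25)²) = 45296 - (4410246 + (-37)³ - 14280*(-37) - 235*(-37)²) = 45296 - (4410246 - 50653 + 528360 - 235*1369) = 45296 - (4410246 - 50653 + 528360 - 321715) = 45296 - 1*4566238 = 45296 - 4566238 = -4520942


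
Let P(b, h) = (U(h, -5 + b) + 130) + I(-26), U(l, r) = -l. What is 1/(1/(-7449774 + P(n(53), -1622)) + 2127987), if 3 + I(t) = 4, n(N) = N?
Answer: 7448021/15849291863726 ≈ 4.6993e-7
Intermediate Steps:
I(t) = 1 (I(t) = -3 + 4 = 1)
P(b, h) = 131 - h (P(b, h) = (-h + 130) + 1 = (130 - h) + 1 = 131 - h)
1/(1/(-7449774 + P(n(53), -1622)) + 2127987) = 1/(1/(-7449774 + (131 - 1*(-1622))) + 2127987) = 1/(1/(-7449774 + (131 + 1622)) + 2127987) = 1/(1/(-7449774 + 1753) + 2127987) = 1/(1/(-7448021) + 2127987) = 1/(-1/7448021 + 2127987) = 1/(15849291863726/7448021) = 7448021/15849291863726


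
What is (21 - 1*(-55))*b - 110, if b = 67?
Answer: 4982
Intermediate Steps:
(21 - 1*(-55))*b - 110 = (21 - 1*(-55))*67 - 110 = (21 + 55)*67 - 110 = 76*67 - 110 = 5092 - 110 = 4982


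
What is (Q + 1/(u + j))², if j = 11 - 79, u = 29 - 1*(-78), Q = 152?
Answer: 35153041/1521 ≈ 23112.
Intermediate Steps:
u = 107 (u = 29 + 78 = 107)
j = -68
(Q + 1/(u + j))² = (152 + 1/(107 - 68))² = (152 + 1/39)² = (5929/39)² = 35153041/1521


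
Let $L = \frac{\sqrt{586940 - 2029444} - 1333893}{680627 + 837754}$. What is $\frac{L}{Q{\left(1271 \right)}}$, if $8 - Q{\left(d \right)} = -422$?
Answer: $- \frac{444631}{217634610} + \frac{i \sqrt{360626}}{326451915} \approx -0.002043 + 1.8395 \cdot 10^{-6} i$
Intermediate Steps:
$Q{\left(d \right)} = 430$ ($Q{\left(d \right)} = 8 - -422 = 8 + 422 = 430$)
$L = - \frac{444631}{506127} + \frac{2 i \sqrt{360626}}{1518381}$ ($L = \frac{\sqrt{-1442504} - 1333893}{1518381} = \left(2 i \sqrt{360626} - 1333893\right) \frac{1}{1518381} = \left(-1333893 + 2 i \sqrt{360626}\right) \frac{1}{1518381} = - \frac{444631}{506127} + \frac{2 i \sqrt{360626}}{1518381} \approx -0.8785 + 0.000791 i$)
$\frac{L}{Q{\left(1271 \right)}} = \frac{- \frac{444631}{506127} + \frac{2 i \sqrt{360626}}{1518381}}{430} = \left(- \frac{444631}{506127} + \frac{2 i \sqrt{360626}}{1518381}\right) \frac{1}{430} = - \frac{444631}{217634610} + \frac{i \sqrt{360626}}{326451915}$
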